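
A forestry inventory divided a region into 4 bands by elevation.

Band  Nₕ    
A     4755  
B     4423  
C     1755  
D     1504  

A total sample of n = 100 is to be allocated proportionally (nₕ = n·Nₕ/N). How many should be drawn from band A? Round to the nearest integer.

N = 4755 + 4423 + 1755 + 1504 = 12437.
n_A = 100·4755/12437 = 38.233... → 38.

38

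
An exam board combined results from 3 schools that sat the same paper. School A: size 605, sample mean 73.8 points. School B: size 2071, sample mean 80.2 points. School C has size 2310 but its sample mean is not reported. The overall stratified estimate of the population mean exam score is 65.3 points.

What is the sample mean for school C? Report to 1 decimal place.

49.7

N = 605 + 2071 + 2310 = 4986.
Overall total = μ·N = 65.3·4986 = 325585.8.
Subtract the known strata: 605·73.8 + 2071·80.2 = 210743.2.
Remaining total for school C: 325585.8 − 210743.2 = 114842.6.
Divide by its size: 114842.6 / 2310 = 49.715... → 49.7.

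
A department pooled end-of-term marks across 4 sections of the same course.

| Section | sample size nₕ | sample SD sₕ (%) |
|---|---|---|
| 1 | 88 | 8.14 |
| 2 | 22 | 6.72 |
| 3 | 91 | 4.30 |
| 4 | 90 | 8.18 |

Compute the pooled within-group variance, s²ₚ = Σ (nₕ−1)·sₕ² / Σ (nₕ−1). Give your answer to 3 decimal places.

1: (88−1)·8.14² = 87·66.2596 = 5764.5852
2: (22−1)·6.72² = 21·45.1584 = 948.3264
3: (91−1)·4.30² = 90·18.49 = 1664.1
4: (90−1)·8.18² = 89·66.9124 = 5955.2036
Numerator = 14332.2152; denominator = Σ(nₕ−1) = 287.
s²ₚ = 14332.2152/287 = 49.93803... → 49.938.

49.938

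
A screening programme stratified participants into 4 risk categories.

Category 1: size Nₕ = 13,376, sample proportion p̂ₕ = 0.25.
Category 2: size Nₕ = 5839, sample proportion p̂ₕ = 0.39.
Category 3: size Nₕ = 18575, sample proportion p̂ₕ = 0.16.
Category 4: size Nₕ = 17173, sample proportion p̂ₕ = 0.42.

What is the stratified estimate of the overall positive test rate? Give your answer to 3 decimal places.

Wₕ = Nₕ/N with N = 54963: 0.2434, 0.1062, 0.3380, 0.3124.
p̂_st = 0.2434·0.25 + 0.1062·0.39 + 0.3380·0.16 + 0.3124·0.42 ≈ 0.28757... → 0.288.

0.288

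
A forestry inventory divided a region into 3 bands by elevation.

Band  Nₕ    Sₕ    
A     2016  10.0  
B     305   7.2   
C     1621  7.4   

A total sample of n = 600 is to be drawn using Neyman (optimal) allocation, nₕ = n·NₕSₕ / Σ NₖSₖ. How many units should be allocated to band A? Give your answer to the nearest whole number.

A: NₕSₕ = 2016·10.0 = 20160
B: NₕSₕ = 305·7.2 = 2196
C: NₕSₕ = 1621·7.4 = 11995.4
Σ NₕSₕ = 34351.4.
n_A = 600·20160/34351.4 = 352.125... → 352.

352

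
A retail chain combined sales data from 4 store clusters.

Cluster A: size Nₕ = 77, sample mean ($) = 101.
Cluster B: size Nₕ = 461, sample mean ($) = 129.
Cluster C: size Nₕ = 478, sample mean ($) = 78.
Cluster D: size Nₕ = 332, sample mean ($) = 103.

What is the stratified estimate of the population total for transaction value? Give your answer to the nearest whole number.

Estimate total by summing Nₕ·x̄ₕ over strata.
77·101 + 461·129 + 478·78 + 332·103 = 7777 + 59469 + 37284 + 34196 = 138726.

138726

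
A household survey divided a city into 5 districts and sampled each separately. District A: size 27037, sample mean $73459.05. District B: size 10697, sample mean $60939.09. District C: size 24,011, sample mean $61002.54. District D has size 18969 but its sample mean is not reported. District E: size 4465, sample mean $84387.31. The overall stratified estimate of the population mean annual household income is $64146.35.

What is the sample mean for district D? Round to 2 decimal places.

51896.40

Σ Nₕx̄ₕ = N·μ, so 18969·x̄_D = 85179·64146.35 − (27037·73459.05 + 10697·60939.09 + 24011·61002.54 + 4465·84387.31).
= 5463921946.65 − 4479499107.67 = 984422838.98.
x̄_D = 984422838.98 / 18969 = 51896.4014... → 51896.40.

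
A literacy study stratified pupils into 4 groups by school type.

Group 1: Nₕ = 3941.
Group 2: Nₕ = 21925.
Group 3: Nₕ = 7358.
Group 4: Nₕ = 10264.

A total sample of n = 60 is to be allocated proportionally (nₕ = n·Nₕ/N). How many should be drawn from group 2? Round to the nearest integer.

Share of group 2 = 21925/43488 = 0.50416.
Allocate 60 × 0.50416 = 30.250... → 30.

30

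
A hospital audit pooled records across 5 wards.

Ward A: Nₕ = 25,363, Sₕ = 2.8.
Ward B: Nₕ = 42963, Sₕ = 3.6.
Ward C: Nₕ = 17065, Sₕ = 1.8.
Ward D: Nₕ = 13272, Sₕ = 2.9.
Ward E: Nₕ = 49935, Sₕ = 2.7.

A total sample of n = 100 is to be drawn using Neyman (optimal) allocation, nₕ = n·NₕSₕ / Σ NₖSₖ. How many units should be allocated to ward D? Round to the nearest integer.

9

Σ NₕSₕ = 25363·2.8 + 42963·3.6 + 17065·1.8 + 13272·2.9 + 49935·2.7 = 429713.5.
Share for D: 38488.8/429713.5 = 0.08957.
n_D = 100 × 0.08957 = 8.957... → 9.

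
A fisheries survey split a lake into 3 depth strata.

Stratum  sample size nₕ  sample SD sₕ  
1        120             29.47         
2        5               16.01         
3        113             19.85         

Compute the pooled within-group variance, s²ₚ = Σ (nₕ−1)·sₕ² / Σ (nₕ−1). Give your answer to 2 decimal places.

Degrees of freedom: 119 + 4 + 112 = 235.
Σ(nₕ−1)sₕ² = 119·868.4809 + 4·256.3201 + 112·394.0225 = 148505.0275.
s²ₚ = 148505.0275 / 235 = 631.9363... → 631.94.

631.94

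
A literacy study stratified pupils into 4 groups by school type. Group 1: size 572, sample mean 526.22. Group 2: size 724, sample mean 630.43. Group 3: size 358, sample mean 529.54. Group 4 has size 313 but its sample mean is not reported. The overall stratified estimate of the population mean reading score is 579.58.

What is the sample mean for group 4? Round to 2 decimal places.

Σ Nₕx̄ₕ = N·μ, so 313·x̄_4 = 1967·579.58 − (572·526.22 + 724·630.43 + 358·529.54).
= 1140033.86 − 947004.48 = 193029.38.
x̄_4 = 193029.38 / 313 = 616.7073... → 616.71.

616.71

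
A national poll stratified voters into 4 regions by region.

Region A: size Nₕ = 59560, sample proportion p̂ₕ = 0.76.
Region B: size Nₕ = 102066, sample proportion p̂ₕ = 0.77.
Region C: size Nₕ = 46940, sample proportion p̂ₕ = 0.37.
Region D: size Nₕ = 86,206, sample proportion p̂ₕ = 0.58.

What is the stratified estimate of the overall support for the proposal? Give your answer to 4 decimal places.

0.6487

Wₕ = Nₕ/N with N = 294772: 0.2021, 0.3463, 0.1592, 0.2924.
p̂_st = 0.2021·0.76 + 0.3463·0.77 + 0.1592·0.37 + 0.2924·0.58 ≈ 0.648717... → 0.6487.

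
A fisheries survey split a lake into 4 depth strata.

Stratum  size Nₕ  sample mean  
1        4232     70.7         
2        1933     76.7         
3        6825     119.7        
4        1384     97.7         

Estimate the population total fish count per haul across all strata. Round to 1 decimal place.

1399632.8

1: 4232·70.7 = 299202.4
2: 1933·76.7 = 148261.1
3: 6825·119.7 = 816952.5
4: 1384·97.7 = 135216.8
τ̂ = Σ Nₕx̄ₕ = 1399632.8.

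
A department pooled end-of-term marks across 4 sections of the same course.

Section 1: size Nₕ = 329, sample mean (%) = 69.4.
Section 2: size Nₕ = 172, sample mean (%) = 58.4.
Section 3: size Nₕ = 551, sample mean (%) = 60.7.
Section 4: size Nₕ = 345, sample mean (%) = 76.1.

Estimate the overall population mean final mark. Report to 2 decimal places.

N = 1397; weights Wₕ = Nₕ/N = (0.2355, 0.1231, 0.3944, 0.2470).
x̄_st = Σ Wₕ·x̄ₕ = 0.2355·69.4 + 0.1231·58.4 + 0.3944·60.7 + 0.2470·76.1 ≈ 66.2689...
→ 66.27.

66.27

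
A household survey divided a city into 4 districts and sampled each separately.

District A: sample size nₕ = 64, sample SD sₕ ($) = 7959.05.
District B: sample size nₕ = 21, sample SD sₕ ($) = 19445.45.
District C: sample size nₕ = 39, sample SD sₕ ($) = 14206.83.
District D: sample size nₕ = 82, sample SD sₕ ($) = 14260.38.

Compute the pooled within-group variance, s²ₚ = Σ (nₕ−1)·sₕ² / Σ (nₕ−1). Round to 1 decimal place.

A: (64−1)·7959.05² = 63·63346476.9025 = 3990828044.8575
B: (21−1)·19445.45² = 20·378125525.7025 = 7562510514.05
C: (39−1)·14206.83² = 38·201834018.6489 = 7669692708.6582
D: (82−1)·14260.38² = 81·203358437.7444 = 16472033457.2964
Numerator = 35695064724.8621; denominator = Σ(nₕ−1) = 202.
s²ₚ = 35695064724.8621/202 = 176708241.212... → 176708241.2.

176708241.2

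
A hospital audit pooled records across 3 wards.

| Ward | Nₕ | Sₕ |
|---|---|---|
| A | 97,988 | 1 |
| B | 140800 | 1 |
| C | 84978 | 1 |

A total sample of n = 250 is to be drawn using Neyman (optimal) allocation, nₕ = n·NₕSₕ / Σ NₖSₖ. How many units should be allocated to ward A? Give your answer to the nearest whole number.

Σ NₕSₕ = 97988·1 + 140800·1 + 84978·1 = 323766.
Share for A: 97988/323766 = 0.30265.
n_A = 250 × 0.30265 = 75.663... → 76.

76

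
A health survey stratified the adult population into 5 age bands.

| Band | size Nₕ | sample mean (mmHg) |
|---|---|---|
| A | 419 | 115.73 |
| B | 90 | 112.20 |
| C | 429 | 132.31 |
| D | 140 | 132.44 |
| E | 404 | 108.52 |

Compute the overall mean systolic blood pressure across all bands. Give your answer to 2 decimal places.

119.93

N = 1482; weights Wₕ = Nₕ/N = (0.2827, 0.0607, 0.2895, 0.0945, 0.2726).
x̄_st = Σ Wₕ·x̄ₕ = 0.2827·115.73 + 0.0607·112.20 + 0.2895·132.31 + 0.0945·132.44 + 0.2726·108.52 ≈ 119.9282...
→ 119.93.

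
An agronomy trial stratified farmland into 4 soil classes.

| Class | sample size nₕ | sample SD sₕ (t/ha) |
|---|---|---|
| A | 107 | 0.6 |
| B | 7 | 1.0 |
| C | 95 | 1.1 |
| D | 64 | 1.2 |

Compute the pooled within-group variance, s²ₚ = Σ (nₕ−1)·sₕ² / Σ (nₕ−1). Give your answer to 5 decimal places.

0.92424

Degrees of freedom: 106 + 6 + 94 + 63 = 269.
Σ(nₕ−1)sₕ² = 106·0.36 + 6·1 + 94·1.21 + 63·1.44 = 248.62.
s²ₚ = 248.62 / 269 = 0.9242379... → 0.92424.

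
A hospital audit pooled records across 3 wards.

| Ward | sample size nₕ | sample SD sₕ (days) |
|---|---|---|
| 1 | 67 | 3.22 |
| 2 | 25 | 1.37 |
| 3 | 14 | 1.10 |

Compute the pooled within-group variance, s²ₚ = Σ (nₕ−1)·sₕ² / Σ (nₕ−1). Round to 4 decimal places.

1: (67−1)·3.22² = 66·10.3684 = 684.3144
2: (25−1)·1.37² = 24·1.8769 = 45.0456
3: (14−1)·1.10² = 13·1.21 = 15.73
Numerator = 745.09; denominator = Σ(nₕ−1) = 103.
s²ₚ = 745.09/103 = 7.233883... → 7.2339.

7.2339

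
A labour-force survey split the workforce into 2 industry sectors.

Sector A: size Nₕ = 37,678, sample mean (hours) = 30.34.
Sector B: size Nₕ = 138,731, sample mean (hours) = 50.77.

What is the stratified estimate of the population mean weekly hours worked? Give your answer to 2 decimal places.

46.41

N = 37678 + 138731 = 176409.
Weight each subgroup mean by Nₕ/N and sum.
Σ Nₕx̄ₕ = 37678·30.34 + 138731·50.77 = 1143150.52 + 7043372.87 = 8186523.39.
Divide by N: 8186523.39 / 176409 = 46.4065... → 46.41.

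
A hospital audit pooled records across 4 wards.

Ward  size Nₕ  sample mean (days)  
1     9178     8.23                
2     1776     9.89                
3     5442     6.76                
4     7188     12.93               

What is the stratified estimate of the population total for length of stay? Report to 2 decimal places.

222828.34

1: 9178·8.23 = 75534.94
2: 1776·9.89 = 17564.64
3: 5442·6.76 = 36787.92
4: 7188·12.93 = 92940.84
τ̂ = Σ Nₕx̄ₕ = 222828.34.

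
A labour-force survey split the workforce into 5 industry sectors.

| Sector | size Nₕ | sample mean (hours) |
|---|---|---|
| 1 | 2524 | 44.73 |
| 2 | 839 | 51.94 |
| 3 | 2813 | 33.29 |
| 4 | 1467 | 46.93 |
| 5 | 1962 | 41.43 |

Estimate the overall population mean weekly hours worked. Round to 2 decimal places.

41.67

N = 2524 + 839 + 2813 + 1467 + 1962 = 9605.
Overall mean = Σ (Nₕ/N)·x̄ₕ — weight by population share, not a simple average.
Σ Nₕx̄ₕ = 2524·44.73 + 839·51.94 + 2813·33.29 + 1467·46.93 + 1962·41.43 = 112898.52 + 43577.66 + 93644.77 + 68846.31 + 81285.66 = 400252.92.
Divide by N: 400252.92 / 9605 = 41.6713... → 41.67.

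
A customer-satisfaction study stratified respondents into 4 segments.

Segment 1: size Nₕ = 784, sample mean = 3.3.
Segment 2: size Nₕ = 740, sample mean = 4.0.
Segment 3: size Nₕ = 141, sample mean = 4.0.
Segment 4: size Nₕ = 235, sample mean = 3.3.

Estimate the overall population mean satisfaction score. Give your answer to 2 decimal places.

3.62

N = 1900; weights Wₕ = Nₕ/N = (0.4126, 0.3895, 0.0742, 0.1237).
x̄_st = Σ Wₕ·x̄ₕ = 0.4126·3.3 + 0.3895·4.0 + 0.0742·4.0 + 0.1237·3.3 ≈ 3.6246...
→ 3.62.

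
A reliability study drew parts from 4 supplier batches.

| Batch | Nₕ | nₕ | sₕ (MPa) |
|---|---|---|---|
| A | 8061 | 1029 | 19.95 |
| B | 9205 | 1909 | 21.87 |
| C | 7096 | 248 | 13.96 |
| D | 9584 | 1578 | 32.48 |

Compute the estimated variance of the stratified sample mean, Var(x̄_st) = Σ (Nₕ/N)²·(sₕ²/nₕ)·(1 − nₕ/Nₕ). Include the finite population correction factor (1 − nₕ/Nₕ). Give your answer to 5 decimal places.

0.11128

N = 33946. Term for each stratum: Wₕ²sₕ²/nₕ·(1−nₕ/Nₕ).
Var(x̄_st) = 0.01902659 + 0.01460236 + 0.03313747 + 0.04451539 = 0.11128181 → 0.11128.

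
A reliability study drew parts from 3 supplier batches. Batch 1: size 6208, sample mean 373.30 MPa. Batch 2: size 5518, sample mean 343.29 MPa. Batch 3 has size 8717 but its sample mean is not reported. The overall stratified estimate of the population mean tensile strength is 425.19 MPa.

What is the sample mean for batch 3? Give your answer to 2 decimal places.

N = 6208 + 5518 + 8717 = 20443.
Overall total = μ·N = 425.19·20443 = 8692159.17.
Subtract the known strata: 6208·373.30 + 5518·343.29 = 4211720.62.
Remaining total for batch 3: 8692159.17 − 4211720.62 = 4480438.55.
Divide by its size: 4480438.55 / 8717 = 513.9886... → 513.99.

513.99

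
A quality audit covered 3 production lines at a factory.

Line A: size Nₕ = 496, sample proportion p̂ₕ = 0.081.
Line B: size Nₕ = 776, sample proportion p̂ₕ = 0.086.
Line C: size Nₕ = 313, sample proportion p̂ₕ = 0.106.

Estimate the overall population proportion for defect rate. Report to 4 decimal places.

0.0884

N = 496 + 776 + 313 = 1585.
Overall proportion = Σ (Nₕ/N)·p̂ₕ.
Σ Nₕp̂ₕ = 40.176 + 66.736 + 33.178 = 140.09.
140.09 / 1585 = 0.088385... → 0.0884.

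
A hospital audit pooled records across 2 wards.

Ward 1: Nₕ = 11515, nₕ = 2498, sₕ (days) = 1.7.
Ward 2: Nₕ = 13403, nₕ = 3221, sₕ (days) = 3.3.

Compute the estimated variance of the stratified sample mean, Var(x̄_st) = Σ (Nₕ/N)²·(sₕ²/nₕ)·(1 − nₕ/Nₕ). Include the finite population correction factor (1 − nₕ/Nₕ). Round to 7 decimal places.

0.0009366

N = 24918; Wₕ = Nₕ/N.
ward 1: (11515/24918)²·1.7²/2498·(1 − 2498/11515) = 0.0001934662
ward 2: (13403/24918)²·3.3²/3221·(1 − 3221/13403) = 0.0007430977
Sum = 0.0009365639 → 0.0009366.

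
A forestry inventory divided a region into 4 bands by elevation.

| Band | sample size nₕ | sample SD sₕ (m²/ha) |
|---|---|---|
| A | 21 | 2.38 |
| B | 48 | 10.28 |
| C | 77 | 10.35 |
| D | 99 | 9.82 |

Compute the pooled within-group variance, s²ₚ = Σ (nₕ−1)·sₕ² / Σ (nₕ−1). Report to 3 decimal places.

94.074

A: (21−1)·2.38² = 20·5.6644 = 113.288
B: (48−1)·10.28² = 47·105.6784 = 4966.8848
C: (77−1)·10.35² = 76·107.1225 = 8141.31
D: (99−1)·9.82² = 98·96.4324 = 9450.3752
Numerator = 22671.858; denominator = Σ(nₕ−1) = 241.
s²ₚ = 22671.858/241 = 94.07410... → 94.074.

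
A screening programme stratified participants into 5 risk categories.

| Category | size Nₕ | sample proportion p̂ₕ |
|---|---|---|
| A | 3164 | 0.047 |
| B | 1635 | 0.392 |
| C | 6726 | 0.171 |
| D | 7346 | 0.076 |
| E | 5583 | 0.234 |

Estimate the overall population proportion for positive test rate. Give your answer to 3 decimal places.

N = 3164 + 1635 + 6726 + 7346 + 5583 = 24454.
Overall proportion = Σ (Nₕ/N)·p̂ₕ.
Σ Nₕp̂ₕ = 148.708 + 640.92 + 1150.146 + 558.296 + 1306.422 = 3804.492.
3804.492 / 24454 = 0.15558... → 0.156.

0.156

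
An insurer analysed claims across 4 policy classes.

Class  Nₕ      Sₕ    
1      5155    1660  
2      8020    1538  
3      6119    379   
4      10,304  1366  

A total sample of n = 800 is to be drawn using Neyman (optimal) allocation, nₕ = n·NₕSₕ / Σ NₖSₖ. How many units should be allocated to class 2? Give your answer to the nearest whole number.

265

1: NₕSₕ = 5155·1660 = 8557300
2: NₕSₕ = 8020·1538 = 12334760
3: NₕSₕ = 6119·379 = 2319101
4: NₕSₕ = 10304·1366 = 14075264
Σ NₕSₕ = 37286425.
n_2 = 800·12334760/37286425 = 264.649... → 265.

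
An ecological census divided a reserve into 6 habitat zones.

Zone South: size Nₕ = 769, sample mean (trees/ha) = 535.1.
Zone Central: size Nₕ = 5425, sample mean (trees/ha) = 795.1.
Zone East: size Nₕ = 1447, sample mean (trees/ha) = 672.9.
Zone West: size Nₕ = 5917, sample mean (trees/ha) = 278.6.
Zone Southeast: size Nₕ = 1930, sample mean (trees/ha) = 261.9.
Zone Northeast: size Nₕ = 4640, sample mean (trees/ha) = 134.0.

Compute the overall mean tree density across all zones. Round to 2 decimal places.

421.02

x̄_st = (Σ Nₕx̄ₕ) / (Σ Nₕ) = (769·535.1 + 5425·795.1 + 1447·672.9 + 5917·278.6 + 1930·261.9 + 4640·134.0) / 20128
= 8474298.9 / 20128 = 421.0204... → 421.02.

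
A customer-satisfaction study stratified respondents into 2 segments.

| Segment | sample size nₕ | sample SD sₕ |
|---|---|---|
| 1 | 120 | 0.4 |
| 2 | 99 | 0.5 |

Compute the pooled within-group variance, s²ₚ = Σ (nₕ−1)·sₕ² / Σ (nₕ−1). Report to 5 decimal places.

0.20065

Degrees of freedom: 119 + 98 = 217.
Σ(nₕ−1)sₕ² = 119·0.16 + 98·0.25 = 43.54.
s²ₚ = 43.54 / 217 = 0.2006452... → 0.20065.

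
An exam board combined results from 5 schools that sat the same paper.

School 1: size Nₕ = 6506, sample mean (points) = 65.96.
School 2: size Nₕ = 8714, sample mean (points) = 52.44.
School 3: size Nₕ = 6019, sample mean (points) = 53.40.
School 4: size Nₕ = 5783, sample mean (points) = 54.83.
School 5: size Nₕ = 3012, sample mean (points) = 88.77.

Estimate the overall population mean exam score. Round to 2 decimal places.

N = 6506 + 8714 + 6019 + 5783 + 3012 = 30034.
Overall mean = Σ (Nₕ/N)·x̄ₕ — weight by population share, not a simple average.
Σ Nₕx̄ₕ = 6506·65.96 + 8714·52.44 + 6019·53.40 + 5783·54.83 + 3012·88.77 = 429135.76 + 456962.16 + 321414.6 + 317081.89 + 267375.24 = 1791969.65.
Divide by N: 1791969.65 / 30034 = 59.6647... → 59.66.

59.66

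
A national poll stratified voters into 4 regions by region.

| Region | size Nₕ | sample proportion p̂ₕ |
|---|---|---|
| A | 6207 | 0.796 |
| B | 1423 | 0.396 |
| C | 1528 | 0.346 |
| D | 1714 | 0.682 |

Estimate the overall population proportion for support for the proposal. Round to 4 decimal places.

N = 6207 + 1423 + 1528 + 1714 = 10872.
Overall proportion = Σ (Nₕ/N)·p̂ₕ.
Σ Nₕp̂ₕ = 4940.772 + 563.508 + 528.688 + 1168.948 = 7201.916.
7201.916 / 10872 = 0.662428... → 0.6624.

0.6624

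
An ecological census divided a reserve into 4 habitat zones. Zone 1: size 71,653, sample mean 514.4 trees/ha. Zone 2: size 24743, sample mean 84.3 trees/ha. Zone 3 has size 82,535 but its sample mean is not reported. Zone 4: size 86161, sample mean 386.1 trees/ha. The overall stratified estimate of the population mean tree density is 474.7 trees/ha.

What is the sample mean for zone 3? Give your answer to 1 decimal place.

Σ Nₕx̄ₕ = N·μ, so 82535·x̄_3 = 265092·474.7 − (71653·514.4 + 24743·84.3 + 86161·386.1).
= 125839172.4 − 72210900.2 = 53628272.2.
x̄_3 = 53628272.2 / 82535 = 649.764... → 649.8.

649.8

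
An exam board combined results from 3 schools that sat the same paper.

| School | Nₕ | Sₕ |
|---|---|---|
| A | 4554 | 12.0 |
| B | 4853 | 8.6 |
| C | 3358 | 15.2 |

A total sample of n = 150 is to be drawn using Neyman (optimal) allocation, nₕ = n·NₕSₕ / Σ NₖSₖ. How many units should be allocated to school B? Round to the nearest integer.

42

Σ NₕSₕ = 4554·12.0 + 4853·8.6 + 3358·15.2 = 147425.4.
Share for B: 41735.8/147425.4 = 0.28310.
n_B = 150 × 0.28310 = 42.465... → 42.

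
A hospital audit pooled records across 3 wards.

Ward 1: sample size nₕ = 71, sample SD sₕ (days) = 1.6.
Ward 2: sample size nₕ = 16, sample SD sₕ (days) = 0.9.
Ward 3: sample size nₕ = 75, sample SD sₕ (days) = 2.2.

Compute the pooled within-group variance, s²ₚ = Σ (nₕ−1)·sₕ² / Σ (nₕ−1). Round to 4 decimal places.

3.4560

Degrees of freedom: 70 + 15 + 74 = 159.
Σ(nₕ−1)sₕ² = 70·2.56 + 15·0.81 + 74·4.84 = 549.51.
s²ₚ = 549.51 / 159 = 3.456038... → 3.4560.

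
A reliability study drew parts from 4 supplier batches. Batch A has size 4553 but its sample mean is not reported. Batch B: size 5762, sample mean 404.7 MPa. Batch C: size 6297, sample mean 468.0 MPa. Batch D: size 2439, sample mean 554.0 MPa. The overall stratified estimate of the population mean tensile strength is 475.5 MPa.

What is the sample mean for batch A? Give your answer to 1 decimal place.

533.4

N = 4553 + 5762 + 6297 + 2439 = 19051.
Overall total = μ·N = 475.5·19051 = 9058750.5.
Subtract the known strata: 5762·404.7 + 6297·468.0 + 2439·554.0 = 6630083.4.
Remaining total for batch A: 9058750.5 − 6630083.4 = 2428667.1.
Divide by its size: 2428667.1 / 4553 = 533.421... → 533.4.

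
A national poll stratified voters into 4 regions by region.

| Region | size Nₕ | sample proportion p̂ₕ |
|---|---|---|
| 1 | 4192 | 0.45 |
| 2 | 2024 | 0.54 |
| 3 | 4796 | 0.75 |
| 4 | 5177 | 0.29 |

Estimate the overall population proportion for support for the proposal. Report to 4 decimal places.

0.4990

Wₕ = Nₕ/N with N = 16189: 0.2589, 0.1250, 0.2963, 0.3198.
p̂_st = 0.2589·0.45 + 0.1250·0.54 + 0.2963·0.75 + 0.3198·0.29 ≈ 0.498962... → 0.4990.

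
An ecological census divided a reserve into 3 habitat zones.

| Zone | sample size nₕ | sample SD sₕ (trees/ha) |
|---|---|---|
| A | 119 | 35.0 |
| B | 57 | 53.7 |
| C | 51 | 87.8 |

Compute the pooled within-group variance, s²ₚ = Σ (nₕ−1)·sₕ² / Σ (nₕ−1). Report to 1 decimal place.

Degrees of freedom: 118 + 56 + 50 = 224.
Σ(nₕ−1)sₕ² = 118·1225 + 56·2883.69 + 50·7708.84 = 691478.64.
s²ₚ = 691478.64 / 224 = 3086.958... → 3087.0.

3087.0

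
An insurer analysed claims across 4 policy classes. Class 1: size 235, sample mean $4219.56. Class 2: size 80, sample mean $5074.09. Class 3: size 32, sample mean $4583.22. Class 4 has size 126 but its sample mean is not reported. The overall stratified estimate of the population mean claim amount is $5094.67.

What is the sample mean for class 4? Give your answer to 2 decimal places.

N = 235 + 80 + 32 + 126 = 473.
Overall total = μ·N = 5094.67·473 = 2409778.91.
Subtract the known strata: 235·4219.56 + 80·5074.09 + 32·4583.22 = 1544186.84.
Remaining total for class 4: 2409778.91 − 1544186.84 = 865592.07.
Divide by its size: 865592.07 / 126 = 6869.7783... → 6869.78.

6869.78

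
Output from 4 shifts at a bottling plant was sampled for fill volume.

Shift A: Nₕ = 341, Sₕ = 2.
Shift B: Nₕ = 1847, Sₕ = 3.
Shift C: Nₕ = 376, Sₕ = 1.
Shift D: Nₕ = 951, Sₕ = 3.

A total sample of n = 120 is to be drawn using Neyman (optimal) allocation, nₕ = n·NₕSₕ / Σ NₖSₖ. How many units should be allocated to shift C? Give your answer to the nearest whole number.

5

A: NₕSₕ = 341·2 = 682
B: NₕSₕ = 1847·3 = 5541
C: NₕSₕ = 376·1 = 376
D: NₕSₕ = 951·3 = 2853
Σ NₕSₕ = 9452.
n_C = 120·376/9452 = 4.774... → 5.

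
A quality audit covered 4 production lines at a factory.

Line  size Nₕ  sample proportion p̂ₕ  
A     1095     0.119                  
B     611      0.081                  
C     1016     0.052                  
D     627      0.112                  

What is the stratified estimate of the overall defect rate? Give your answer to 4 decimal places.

0.0904

Wₕ = Nₕ/N with N = 3349: 0.3270, 0.1824, 0.3034, 0.1872.
p̂_st = 0.3270·0.119 + 0.1824·0.081 + 0.3034·0.052 + 0.1872·0.112 ≈ 0.090431... → 0.0904.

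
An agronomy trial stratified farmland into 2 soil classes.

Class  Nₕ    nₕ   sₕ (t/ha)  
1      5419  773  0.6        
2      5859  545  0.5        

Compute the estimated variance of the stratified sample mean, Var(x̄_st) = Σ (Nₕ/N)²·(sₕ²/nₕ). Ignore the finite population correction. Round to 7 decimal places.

0.0002313

N = 11278; Wₕ = Nₕ/N.
class 1: (5419/11278)²·0.6²/773 = 0.0001075219
class 2: (5859/11278)²·0.5²/545 = 0.0001238016
Sum = 0.0002313236 → 0.0002313.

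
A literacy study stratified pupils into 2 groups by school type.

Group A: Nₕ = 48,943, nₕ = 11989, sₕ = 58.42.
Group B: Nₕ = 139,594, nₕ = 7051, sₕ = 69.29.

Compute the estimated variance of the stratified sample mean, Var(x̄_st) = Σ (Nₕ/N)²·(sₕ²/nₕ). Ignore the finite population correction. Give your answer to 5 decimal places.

N = 188537. Term for each stratum: Wₕ²sₕ²/nₕ.
Var(x̄_st) = 0.01918351 + 0.37327657 = 0.39246008 → 0.39246.

0.39246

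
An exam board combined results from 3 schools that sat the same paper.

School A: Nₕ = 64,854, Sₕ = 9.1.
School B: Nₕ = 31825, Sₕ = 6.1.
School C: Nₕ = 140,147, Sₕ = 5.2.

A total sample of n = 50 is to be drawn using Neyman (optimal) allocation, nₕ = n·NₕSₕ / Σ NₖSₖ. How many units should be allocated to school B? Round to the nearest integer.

6

Σ NₕSₕ = 64854·9.1 + 31825·6.1 + 140147·5.2 = 1513068.3.
Share for B: 194132.5/1513068.3 = 0.12830.
n_B = 50 × 0.12830 = 6.415... → 6.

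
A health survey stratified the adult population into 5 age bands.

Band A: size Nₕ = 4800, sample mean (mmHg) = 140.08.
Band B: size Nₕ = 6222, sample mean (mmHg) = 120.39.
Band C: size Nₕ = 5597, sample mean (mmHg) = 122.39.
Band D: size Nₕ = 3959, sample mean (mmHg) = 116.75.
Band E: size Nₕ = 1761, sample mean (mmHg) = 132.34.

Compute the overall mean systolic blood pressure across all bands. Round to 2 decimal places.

125.42

x̄_st = (Σ Nₕx̄ₕ) / (Σ Nₕ) = (4800·140.08 + 6222·120.39 + 5597·122.39 + 3959·116.75 + 1761·132.34) / 22339
= 2801731.4 / 22339 = 125.4188... → 125.42.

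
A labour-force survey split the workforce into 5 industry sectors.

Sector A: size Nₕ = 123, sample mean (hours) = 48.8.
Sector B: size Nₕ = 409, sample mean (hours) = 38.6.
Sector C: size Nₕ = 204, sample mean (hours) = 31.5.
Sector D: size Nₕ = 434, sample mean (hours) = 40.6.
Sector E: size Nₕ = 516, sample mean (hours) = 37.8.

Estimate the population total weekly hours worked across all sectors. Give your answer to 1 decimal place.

65341.0

A: 123·48.8 = 6002.4
B: 409·38.6 = 15787.4
C: 204·31.5 = 6426
D: 434·40.6 = 17620.4
E: 516·37.8 = 19504.8
τ̂ = Σ Nₕx̄ₕ = 65341.0.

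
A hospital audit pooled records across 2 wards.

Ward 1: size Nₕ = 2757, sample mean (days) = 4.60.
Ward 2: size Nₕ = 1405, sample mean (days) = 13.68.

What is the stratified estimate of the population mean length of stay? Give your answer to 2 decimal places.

7.67

N = 4162; weights Wₕ = Nₕ/N = (0.6624, 0.3376).
x̄_st = Σ Wₕ·x̄ₕ = 0.6624·4.60 + 0.3376·13.68 ≈ 7.6652...
→ 7.67.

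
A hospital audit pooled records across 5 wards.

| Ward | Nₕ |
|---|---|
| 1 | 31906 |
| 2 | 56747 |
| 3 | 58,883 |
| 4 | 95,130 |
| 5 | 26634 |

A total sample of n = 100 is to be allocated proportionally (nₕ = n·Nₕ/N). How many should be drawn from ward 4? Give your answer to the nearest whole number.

N = 31906 + 56747 + 58883 + 95130 + 26634 = 269300.
n_4 = 100·95130/269300 = 35.325... → 35.

35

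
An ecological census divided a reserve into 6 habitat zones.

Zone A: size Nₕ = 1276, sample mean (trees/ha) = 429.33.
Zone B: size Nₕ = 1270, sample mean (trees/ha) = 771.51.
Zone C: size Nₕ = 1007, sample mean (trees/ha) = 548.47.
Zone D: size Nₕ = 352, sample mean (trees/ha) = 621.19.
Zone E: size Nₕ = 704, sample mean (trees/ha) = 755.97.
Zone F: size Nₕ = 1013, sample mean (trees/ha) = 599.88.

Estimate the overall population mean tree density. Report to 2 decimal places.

611.61

x̄_st = (Σ Nₕx̄ₕ) / (Σ Nₕ) = (1276·429.33 + 1270·771.51 + 1007·548.47 + 352·621.19 + 704·755.97 + 1013·599.88) / 5622
= 3438492.27 / 5622 = 611.6137... → 611.61.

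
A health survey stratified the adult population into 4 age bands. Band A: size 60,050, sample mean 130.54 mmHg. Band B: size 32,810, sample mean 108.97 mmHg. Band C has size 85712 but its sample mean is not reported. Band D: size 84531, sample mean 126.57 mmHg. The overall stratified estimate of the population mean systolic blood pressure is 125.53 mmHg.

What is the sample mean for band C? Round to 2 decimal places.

Σ Nₕx̄ₕ = N·μ, so 85712·x̄_C = 263103·125.53 − (60050·130.54 + 32810·108.97 + 84531·126.57).
= 33027319.59 − 22113321.37 = 10913998.22.
x̄_C = 10913998.22 / 85712 = 127.3334... → 127.33.

127.33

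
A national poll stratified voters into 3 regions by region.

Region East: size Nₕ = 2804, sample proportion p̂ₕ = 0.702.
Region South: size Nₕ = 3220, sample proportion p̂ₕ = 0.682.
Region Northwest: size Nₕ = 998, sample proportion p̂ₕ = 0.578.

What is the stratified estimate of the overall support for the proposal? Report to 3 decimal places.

Wₕ = Nₕ/N with N = 7022: 0.3993, 0.4586, 0.1421.
p̂_st = 0.3993·0.702 + 0.4586·0.682 + 0.1421·0.578 ≈ 0.67521... → 0.675.

0.675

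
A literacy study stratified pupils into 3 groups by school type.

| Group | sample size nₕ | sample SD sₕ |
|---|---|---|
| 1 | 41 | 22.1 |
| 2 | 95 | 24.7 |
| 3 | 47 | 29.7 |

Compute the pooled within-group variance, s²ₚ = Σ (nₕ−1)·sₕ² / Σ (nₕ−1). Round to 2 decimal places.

1: (41−1)·22.1² = 40·488.41 = 19536.4
2: (95−1)·24.7² = 94·610.09 = 57348.46
3: (47−1)·29.7² = 46·882.09 = 40576.14
Numerator = 117461; denominator = Σ(nₕ−1) = 180.
s²ₚ = 117461/180 = 652.5611... → 652.56.

652.56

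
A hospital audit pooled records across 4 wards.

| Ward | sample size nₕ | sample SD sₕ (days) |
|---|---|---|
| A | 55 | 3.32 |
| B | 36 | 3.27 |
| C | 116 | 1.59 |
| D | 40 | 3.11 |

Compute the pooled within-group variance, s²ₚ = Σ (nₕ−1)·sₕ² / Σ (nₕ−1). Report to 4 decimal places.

6.7383

Degrees of freedom: 54 + 35 + 115 + 39 = 243.
Σ(nₕ−1)sₕ² = 54·11.0224 + 35·10.6929 + 115·2.5281 + 39·9.6721 = 1637.4045.
s²ₚ = 1637.4045 / 243 = 6.738290... → 6.7383.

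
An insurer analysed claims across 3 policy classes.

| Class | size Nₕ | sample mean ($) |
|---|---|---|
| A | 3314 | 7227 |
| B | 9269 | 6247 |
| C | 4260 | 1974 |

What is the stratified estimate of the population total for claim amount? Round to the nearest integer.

90262961

A: 3314·7227 = 23950278
B: 9269·6247 = 57903443
C: 4260·1974 = 8409240
τ̂ = Σ Nₕx̄ₕ = 90262961.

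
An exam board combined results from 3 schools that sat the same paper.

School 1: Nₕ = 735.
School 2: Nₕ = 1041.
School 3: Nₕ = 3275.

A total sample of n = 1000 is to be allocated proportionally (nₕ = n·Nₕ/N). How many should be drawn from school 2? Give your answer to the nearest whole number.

N = 735 + 1041 + 3275 = 5051.
n_2 = 1000·1041/5051 = 206.098... → 206.

206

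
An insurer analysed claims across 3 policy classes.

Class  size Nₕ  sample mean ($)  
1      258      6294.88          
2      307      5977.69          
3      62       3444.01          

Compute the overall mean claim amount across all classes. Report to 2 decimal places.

x̄_st = (Σ Nₕx̄ₕ) / (Σ Nₕ) = (258·6294.88 + 307·5977.69 + 62·3444.01) / 627
= 3672758.49 / 627 = 5857.6690... → 5857.67.

5857.67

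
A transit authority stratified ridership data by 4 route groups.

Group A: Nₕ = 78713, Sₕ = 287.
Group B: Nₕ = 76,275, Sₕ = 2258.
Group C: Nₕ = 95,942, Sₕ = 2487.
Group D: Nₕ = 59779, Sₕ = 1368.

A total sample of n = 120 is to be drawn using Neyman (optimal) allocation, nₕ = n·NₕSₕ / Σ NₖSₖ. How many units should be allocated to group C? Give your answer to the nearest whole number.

A: NₕSₕ = 78713·287 = 22590631
B: NₕSₕ = 76275·2258 = 172228950
C: NₕSₕ = 95942·2487 = 238607754
D: NₕSₕ = 59779·1368 = 81777672
Σ NₕSₕ = 515205007.
n_C = 120·238607754/515205007 = 55.576... → 56.

56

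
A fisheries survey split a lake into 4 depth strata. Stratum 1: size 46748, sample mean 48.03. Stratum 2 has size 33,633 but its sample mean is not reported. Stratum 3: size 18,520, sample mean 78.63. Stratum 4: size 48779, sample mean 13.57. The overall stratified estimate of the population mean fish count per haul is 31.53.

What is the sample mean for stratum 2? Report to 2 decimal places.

N = 46748 + 33633 + 18520 + 48779 = 147680.
Overall total = μ·N = 31.53·147680 = 4656350.4.
Subtract the known strata: 46748·48.03 + 18520·78.63 + 48779·13.57 = 4363465.07.
Remaining total for stratum 2: 4656350.4 − 4363465.07 = 292885.33.
Divide by its size: 292885.33 / 33633 = 8.7083... → 8.71.

8.71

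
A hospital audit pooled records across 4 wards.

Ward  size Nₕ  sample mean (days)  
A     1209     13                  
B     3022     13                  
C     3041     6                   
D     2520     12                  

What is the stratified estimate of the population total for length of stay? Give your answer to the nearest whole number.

A: 1209·13 = 15717
B: 3022·13 = 39286
C: 3041·6 = 18246
D: 2520·12 = 30240
τ̂ = Σ Nₕx̄ₕ = 103489.

103489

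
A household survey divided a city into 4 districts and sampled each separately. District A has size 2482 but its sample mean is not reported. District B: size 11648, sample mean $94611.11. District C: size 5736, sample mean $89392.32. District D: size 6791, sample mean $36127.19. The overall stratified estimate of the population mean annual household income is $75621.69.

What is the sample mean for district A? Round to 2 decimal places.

62740.97

N = 2482 + 11648 + 5736 + 6791 = 26657.
Overall total = μ·N = 75621.69·26657 = 2015847390.33.
Subtract the known strata: 11648·94611.11 + 5736·89392.32 + 6791·36127.19 = 1860124304.09.
Remaining total for district A: 2015847390.33 − 1860124304.09 = 155723086.24.
Divide by its size: 155723086.24 / 2482 = 62740.9695... → 62740.97.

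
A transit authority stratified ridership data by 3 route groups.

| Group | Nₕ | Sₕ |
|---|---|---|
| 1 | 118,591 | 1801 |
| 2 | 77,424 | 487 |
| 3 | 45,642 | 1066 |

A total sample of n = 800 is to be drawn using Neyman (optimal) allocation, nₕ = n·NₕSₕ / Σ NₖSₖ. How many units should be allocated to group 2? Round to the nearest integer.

1: NₕSₕ = 118591·1801 = 213582391
2: NₕSₕ = 77424·487 = 37705488
3: NₕSₕ = 45642·1066 = 48654372
Σ NₕSₕ = 299942251.
n_2 = 800·37705488/299942251 = 100.567... → 101.

101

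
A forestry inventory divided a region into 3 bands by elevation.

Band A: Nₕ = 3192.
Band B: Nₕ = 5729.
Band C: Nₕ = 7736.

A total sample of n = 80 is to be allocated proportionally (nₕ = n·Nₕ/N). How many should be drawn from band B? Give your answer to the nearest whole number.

Share of band B = 5729/16657 = 0.34394.
Allocate 80 × 0.34394 = 27.515... → 28.

28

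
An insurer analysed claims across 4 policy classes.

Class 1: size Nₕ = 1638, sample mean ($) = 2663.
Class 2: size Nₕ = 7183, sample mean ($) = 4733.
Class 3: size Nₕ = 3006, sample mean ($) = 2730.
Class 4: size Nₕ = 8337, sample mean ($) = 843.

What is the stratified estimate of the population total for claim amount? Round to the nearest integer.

53593604

Population total = Σ Nₕ·x̄ₕ (each stratum's size times its mean).
1638·2663 + 7183·4733 + 3006·2730 + 8337·843 = 4361994 + 33997139 + 8206380 + 7028091 = 53593604.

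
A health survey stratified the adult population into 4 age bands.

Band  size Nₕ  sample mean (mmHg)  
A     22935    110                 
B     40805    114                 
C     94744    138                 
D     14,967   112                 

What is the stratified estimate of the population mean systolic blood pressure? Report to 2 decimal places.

N = 22935 + 40805 + 94744 + 14967 = 173451.
The stratified mean weights each stratum mean by its population share Nₕ/N.
Σ Nₕx̄ₕ = 22935·110 + 40805·114 + 94744·138 + 14967·112 = 2522850 + 4651770 + 13074672 + 1676304 = 21925596.
Divide by N: 21925596 / 173451 = 126.4080... → 126.41.

126.41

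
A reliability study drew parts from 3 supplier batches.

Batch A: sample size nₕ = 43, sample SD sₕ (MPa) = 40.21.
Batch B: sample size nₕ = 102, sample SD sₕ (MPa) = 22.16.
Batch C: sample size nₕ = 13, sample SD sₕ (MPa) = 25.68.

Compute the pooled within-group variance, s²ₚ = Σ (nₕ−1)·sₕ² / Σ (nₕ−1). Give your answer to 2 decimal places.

A: (43−1)·40.21² = 42·1616.8441 = 67907.4522
B: (102−1)·22.16² = 101·491.0656 = 49597.6256
C: (13−1)·25.68² = 12·659.4624 = 7913.5488
Numerator = 125418.6266; denominator = Σ(nₕ−1) = 155.
s²ₚ = 125418.6266/155 = 809.1524... → 809.15.

809.15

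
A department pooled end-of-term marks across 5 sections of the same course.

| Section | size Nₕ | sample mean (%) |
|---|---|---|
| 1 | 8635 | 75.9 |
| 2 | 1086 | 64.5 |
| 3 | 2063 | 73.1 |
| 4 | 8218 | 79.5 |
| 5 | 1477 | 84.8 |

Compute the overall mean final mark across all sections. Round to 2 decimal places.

77.04

N = 21479; weights Wₕ = Nₕ/N = (0.4020, 0.0506, 0.0960, 0.3826, 0.0688).
x̄_st = Σ Wₕ·x̄ₕ = 0.4020·75.9 + 0.0506·64.5 + 0.0960·73.1 + 0.3826·79.5 + 0.0688·84.8 ≈ 77.0441...
→ 77.04.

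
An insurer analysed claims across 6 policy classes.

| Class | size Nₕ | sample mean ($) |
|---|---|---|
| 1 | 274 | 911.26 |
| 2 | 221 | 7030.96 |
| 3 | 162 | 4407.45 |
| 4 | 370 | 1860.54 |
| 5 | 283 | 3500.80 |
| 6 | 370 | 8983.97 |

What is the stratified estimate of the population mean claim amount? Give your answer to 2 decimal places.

4476.62

x̄_st = (Σ Nₕx̄ₕ) / (Σ Nₕ) = (274·911.26 + 221·7030.96 + 162·4407.45 + 370·1860.54 + 283·3500.80 + 370·8983.97) / 1680
= 7520729.4 / 1680 = 4476.6246... → 4476.62.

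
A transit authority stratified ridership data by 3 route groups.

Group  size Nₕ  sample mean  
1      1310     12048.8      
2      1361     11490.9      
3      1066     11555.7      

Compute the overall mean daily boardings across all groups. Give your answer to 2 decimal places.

11704.96

N = 3737; weights Wₕ = Nₕ/N = (0.3505, 0.3642, 0.2853).
x̄_st = Σ Wₕ·x̄ₕ = 0.3505·12048.8 + 0.3642·11490.9 + 0.2853·11555.7 ≈ 11704.9556...
→ 11704.96.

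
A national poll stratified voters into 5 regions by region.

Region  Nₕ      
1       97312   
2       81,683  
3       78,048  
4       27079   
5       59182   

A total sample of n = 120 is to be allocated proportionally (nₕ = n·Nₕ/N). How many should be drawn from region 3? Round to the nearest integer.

N = 97312 + 81683 + 78048 + 27079 + 59182 = 343304.
n_3 = 120·78048/343304 = 27.281... → 27.

27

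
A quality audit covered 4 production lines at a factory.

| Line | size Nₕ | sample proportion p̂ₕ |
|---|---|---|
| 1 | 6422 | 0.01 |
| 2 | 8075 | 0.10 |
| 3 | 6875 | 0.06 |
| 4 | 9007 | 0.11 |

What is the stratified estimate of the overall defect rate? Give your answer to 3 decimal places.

0.075

N = 6422 + 8075 + 6875 + 9007 = 30379.
Overall proportion = Σ (Nₕ/N)·p̂ₕ.
Σ Nₕp̂ₕ = 64.22 + 807.5 + 412.5 + 990.77 = 2274.99.
2274.99 / 30379 = 0.07489... → 0.075.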